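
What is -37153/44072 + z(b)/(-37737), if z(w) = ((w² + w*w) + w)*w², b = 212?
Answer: -25495565194223/237592152 ≈ -1.0731e+5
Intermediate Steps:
z(w) = w²*(w + 2*w²) (z(w) = ((w² + w²) + w)*w² = (2*w² + w)*w² = (w + 2*w²)*w² = w²*(w + 2*w²))
-37153/44072 + z(b)/(-37737) = -37153/44072 + (212³*(1 + 2*212))/(-37737) = -37153*1/44072 + (9528128*(1 + 424))*(-1/37737) = -37153/44072 + (9528128*425)*(-1/37737) = -37153/44072 + 4049454400*(-1/37737) = -37153/44072 - 4049454400/37737 = -25495565194223/237592152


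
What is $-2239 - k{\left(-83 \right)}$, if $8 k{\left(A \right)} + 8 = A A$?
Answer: $- \frac{24793}{8} \approx -3099.1$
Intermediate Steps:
$k{\left(A \right)} = -1 + \frac{A^{2}}{8}$ ($k{\left(A \right)} = -1 + \frac{A A}{8} = -1 + \frac{A^{2}}{8}$)
$-2239 - k{\left(-83 \right)} = -2239 - \left(-1 + \frac{\left(-83\right)^{2}}{8}\right) = -2239 - \left(-1 + \frac{1}{8} \cdot 6889\right) = -2239 - \left(-1 + \frac{6889}{8}\right) = -2239 - \frac{6881}{8} = - \frac{24793}{8}$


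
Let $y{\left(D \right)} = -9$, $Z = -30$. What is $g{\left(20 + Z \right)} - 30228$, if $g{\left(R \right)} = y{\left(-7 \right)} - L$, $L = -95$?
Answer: $-30142$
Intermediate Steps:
$g{\left(R \right)} = 86$ ($g{\left(R \right)} = -9 - -95 = -9 + 95 = 86$)
$g{\left(20 + Z \right)} - 30228 = 86 - 30228 = -30142$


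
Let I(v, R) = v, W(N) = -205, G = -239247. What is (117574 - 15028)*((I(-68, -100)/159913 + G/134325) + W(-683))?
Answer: -16869698717990328/795567175 ≈ -2.1205e+7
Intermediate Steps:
(117574 - 15028)*((I(-68, -100)/159913 + G/134325) + W(-683)) = (117574 - 15028)*((-68/159913 - 239247/134325) - 205) = 102546*((-68*1/159913 - 239247*1/134325) - 205) = 102546*((-68/159913 - 8861/4975) - 205) = 102546*(-1417327393/795567175 - 205) = 102546*(-164508598268/795567175) = -16869698717990328/795567175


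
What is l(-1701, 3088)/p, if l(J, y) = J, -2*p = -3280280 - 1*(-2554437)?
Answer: -3402/725843 ≈ -0.0046870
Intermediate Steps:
p = 725843/2 (p = -(-3280280 - 1*(-2554437))/2 = -(-3280280 + 2554437)/2 = -½*(-725843) = 725843/2 ≈ 3.6292e+5)
l(-1701, 3088)/p = -1701/725843/2 = -1701*2/725843 = -3402/725843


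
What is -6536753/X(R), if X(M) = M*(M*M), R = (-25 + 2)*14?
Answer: 6536753/33386248 ≈ 0.19579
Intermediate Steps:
R = -322 (R = -23*14 = -322)
X(M) = M**3 (X(M) = M*M**2 = M**3)
-6536753/X(R) = -6536753/((-322)**3) = -6536753/(-33386248) = -6536753*(-1/33386248) = 6536753/33386248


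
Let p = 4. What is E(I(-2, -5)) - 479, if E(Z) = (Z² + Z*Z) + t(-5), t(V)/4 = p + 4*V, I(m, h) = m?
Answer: -535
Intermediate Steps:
t(V) = 16 + 16*V (t(V) = 4*(4 + 4*V) = 16 + 16*V)
E(Z) = -64 + 2*Z² (E(Z) = (Z² + Z*Z) + (16 + 16*(-5)) = (Z² + Z²) + (16 - 80) = 2*Z² - 64 = -64 + 2*Z²)
E(I(-2, -5)) - 479 = (-64 + 2*(-2)²) - 479 = (-64 + 2*4) - 479 = (-64 + 8) - 479 = -56 - 479 = -535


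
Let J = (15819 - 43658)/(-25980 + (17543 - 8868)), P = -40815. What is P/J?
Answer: -706303575/27839 ≈ -25371.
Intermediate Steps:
J = 27839/17305 (J = -27839/(-25980 + 8675) = -27839/(-17305) = -27839*(-1/17305) = 27839/17305 ≈ 1.6087)
P/J = -40815/27839/17305 = -40815*17305/27839 = -706303575/27839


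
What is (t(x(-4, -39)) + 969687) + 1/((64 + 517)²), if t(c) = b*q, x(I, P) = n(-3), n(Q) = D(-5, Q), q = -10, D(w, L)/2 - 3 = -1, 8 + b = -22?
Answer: 327429781708/337561 ≈ 9.6999e+5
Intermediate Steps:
b = -30 (b = -8 - 22 = -30)
D(w, L) = 4 (D(w, L) = 6 + 2*(-1) = 6 - 2 = 4)
n(Q) = 4
x(I, P) = 4
t(c) = 300 (t(c) = -30*(-10) = 300)
(t(x(-4, -39)) + 969687) + 1/((64 + 517)²) = (300 + 969687) + 1/((64 + 517)²) = 969987 + 1/(581²) = 969987 + 1/337561 = 327429781708/337561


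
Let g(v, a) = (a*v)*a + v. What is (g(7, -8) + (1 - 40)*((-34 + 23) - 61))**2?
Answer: 10647169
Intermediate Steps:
g(v, a) = v + v*a**2 (g(v, a) = v*a**2 + v = v + v*a**2)
(g(7, -8) + (1 - 40)*((-34 + 23) - 61))**2 = (7*(1 + (-8)**2) + (1 - 40)*((-34 + 23) - 61))**2 = (7*(1 + 64) - 39*(-11 - 61))**2 = (7*65 - 39*(-72))**2 = (455 + 2808)**2 = 3263**2 = 10647169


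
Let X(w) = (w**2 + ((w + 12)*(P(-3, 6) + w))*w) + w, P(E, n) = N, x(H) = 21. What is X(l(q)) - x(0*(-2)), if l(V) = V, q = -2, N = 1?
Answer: 1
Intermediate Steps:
P(E, n) = 1
X(w) = w + w**2 + w*(1 + w)*(12 + w) (X(w) = (w**2 + ((w + 12)*(1 + w))*w) + w = (w**2 + ((12 + w)*(1 + w))*w) + w = (w**2 + ((1 + w)*(12 + w))*w) + w = (w**2 + w*(1 + w)*(12 + w)) + w = w + w**2 + w*(1 + w)*(12 + w))
X(l(q)) - x(0*(-2)) = -2*(13 + (-2)**2 + 14*(-2)) - 1*21 = -2*(13 + 4 - 28) - 21 = -2*(-11) - 21 = 22 - 21 = 1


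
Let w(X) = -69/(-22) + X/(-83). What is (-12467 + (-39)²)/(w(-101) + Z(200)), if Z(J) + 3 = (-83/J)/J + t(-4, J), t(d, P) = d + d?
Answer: 399747920000/242815779 ≈ 1646.3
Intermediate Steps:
t(d, P) = 2*d
w(X) = 69/22 - X/83 (w(X) = -69*(-1/22) + X*(-1/83) = 69/22 - X/83)
Z(J) = -11 - 83/J² (Z(J) = -3 + ((-83/J)/J + 2*(-4)) = -3 + (-83/J² - 8) = -3 + (-8 - 83/J²) = -11 - 83/J²)
(-12467 + (-39)²)/(w(-101) + Z(200)) = (-12467 + (-39)²)/((69/22 - 1/83*(-101)) + (-11 - 83/200²)) = (-12467 + 1521)/((69/22 + 101/83) + (-11 - 83*1/40000)) = -10946/(7949/1826 + (-11 - 83/40000)) = -10946/(7949/1826 - 440083/40000) = -10946/(-242815779/36520000) = -10946*(-36520000/242815779) = 399747920000/242815779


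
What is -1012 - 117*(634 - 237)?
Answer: -47461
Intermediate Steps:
-1012 - 117*(634 - 237) = -1012 - 117*397 = -1012 - 46449 = -47461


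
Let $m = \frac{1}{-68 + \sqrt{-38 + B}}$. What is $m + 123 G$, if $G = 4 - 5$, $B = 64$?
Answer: $- \frac{282811}{2299} - \frac{\sqrt{26}}{4598} \approx -123.02$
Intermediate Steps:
$m = \frac{1}{-68 + \sqrt{26}}$ ($m = \frac{1}{-68 + \sqrt{-38 + 64}} = \frac{1}{-68 + \sqrt{26}} \approx -0.015898$)
$G = -1$ ($G = 4 - 5 = -1$)
$m + 123 G = \left(- \frac{34}{2299} - \frac{\sqrt{26}}{4598}\right) + 123 \left(-1\right) = \left(- \frac{34}{2299} - \frac{\sqrt{26}}{4598}\right) - 123 = - \frac{282811}{2299} - \frac{\sqrt{26}}{4598}$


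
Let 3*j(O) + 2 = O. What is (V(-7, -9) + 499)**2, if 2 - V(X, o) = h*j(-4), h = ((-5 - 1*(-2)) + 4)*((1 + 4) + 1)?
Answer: 263169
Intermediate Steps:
j(O) = -2/3 + O/3
h = 6 (h = ((-5 + 2) + 4)*(5 + 1) = (-3 + 4)*6 = 1*6 = 6)
V(X, o) = 14 (V(X, o) = 2 - 6*(-2/3 + (1/3)*(-4)) = 2 - 6*(-2/3 - 4/3) = 2 - 6*(-2) = 2 - 1*(-12) = 2 + 12 = 14)
(V(-7, -9) + 499)**2 = (14 + 499)**2 = 513**2 = 263169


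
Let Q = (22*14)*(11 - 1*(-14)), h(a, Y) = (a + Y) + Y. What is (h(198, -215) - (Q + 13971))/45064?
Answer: -21903/45064 ≈ -0.48604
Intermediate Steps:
h(a, Y) = a + 2*Y (h(a, Y) = (Y + a) + Y = a + 2*Y)
Q = 7700 (Q = 308*(11 + 14) = 308*25 = 7700)
(h(198, -215) - (Q + 13971))/45064 = ((198 + 2*(-215)) - (7700 + 13971))/45064 = ((198 - 430) - 1*21671)*(1/45064) = (-232 - 21671)*(1/45064) = -21903*1/45064 = -21903/45064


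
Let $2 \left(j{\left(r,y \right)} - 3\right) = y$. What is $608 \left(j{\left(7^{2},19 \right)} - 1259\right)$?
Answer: $-757872$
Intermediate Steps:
$j{\left(r,y \right)} = 3 + \frac{y}{2}$
$608 \left(j{\left(7^{2},19 \right)} - 1259\right) = 608 \left(\left(3 + \frac{1}{2} \cdot 19\right) - 1259\right) = 608 \left(\left(3 + \frac{19}{2}\right) - 1259\right) = 608 \left(\frac{25}{2} - 1259\right) = 608 \left(- \frac{2493}{2}\right) = -757872$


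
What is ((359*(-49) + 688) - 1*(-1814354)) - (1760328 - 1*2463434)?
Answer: 2500557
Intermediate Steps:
((359*(-49) + 688) - 1*(-1814354)) - (1760328 - 1*2463434) = ((-17591 + 688) + 1814354) - (1760328 - 2463434) = (-16903 + 1814354) - 1*(-703106) = 1797451 + 703106 = 2500557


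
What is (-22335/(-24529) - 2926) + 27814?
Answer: 610500087/24529 ≈ 24889.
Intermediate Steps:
(-22335/(-24529) - 2926) + 27814 = (-22335*(-1/24529) - 2926) + 27814 = (22335/24529 - 2926) + 27814 = -71749519/24529 + 27814 = 610500087/24529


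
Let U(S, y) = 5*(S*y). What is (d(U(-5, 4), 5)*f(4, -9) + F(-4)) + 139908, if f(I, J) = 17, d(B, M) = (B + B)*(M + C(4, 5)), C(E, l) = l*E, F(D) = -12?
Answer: 54896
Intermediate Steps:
U(S, y) = 5*S*y
C(E, l) = E*l
d(B, M) = 2*B*(20 + M) (d(B, M) = (B + B)*(M + 4*5) = (2*B)*(M + 20) = (2*B)*(20 + M) = 2*B*(20 + M))
(d(U(-5, 4), 5)*f(4, -9) + F(-4)) + 139908 = ((2*(5*(-5)*4)*(20 + 5))*17 - 12) + 139908 = ((2*(-100)*25)*17 - 12) + 139908 = (-5000*17 - 12) + 139908 = (-85000 - 12) + 139908 = -85012 + 139908 = 54896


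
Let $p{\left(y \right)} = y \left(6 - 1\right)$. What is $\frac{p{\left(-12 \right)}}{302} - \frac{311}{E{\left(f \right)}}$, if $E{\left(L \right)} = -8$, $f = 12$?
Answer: $\frac{46721}{1208} \approx 38.676$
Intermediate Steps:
$p{\left(y \right)} = 5 y$ ($p{\left(y \right)} = y 5 = 5 y$)
$\frac{p{\left(-12 \right)}}{302} - \frac{311}{E{\left(f \right)}} = \frac{5 \left(-12\right)}{302} - \frac{311}{-8} = \left(-60\right) \frac{1}{302} - - \frac{311}{8} = - \frac{30}{151} + \frac{311}{8} = \frac{46721}{1208}$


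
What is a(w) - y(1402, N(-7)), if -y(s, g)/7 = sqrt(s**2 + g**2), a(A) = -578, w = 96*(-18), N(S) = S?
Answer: -578 + 7*sqrt(1965653) ≈ 9236.1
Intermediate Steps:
w = -1728
y(s, g) = -7*sqrt(g**2 + s**2) (y(s, g) = -7*sqrt(s**2 + g**2) = -7*sqrt(g**2 + s**2))
a(w) - y(1402, N(-7)) = -578 - (-7)*sqrt((-7)**2 + 1402**2) = -578 - (-7)*sqrt(49 + 1965604) = -578 - (-7)*sqrt(1965653) = -578 + 7*sqrt(1965653)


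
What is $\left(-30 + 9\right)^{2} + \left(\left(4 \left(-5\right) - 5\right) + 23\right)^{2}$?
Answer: $445$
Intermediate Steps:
$\left(-30 + 9\right)^{2} + \left(\left(4 \left(-5\right) - 5\right) + 23\right)^{2} = \left(-21\right)^{2} + \left(\left(-20 - 5\right) + 23\right)^{2} = 441 + \left(-25 + 23\right)^{2} = 441 + \left(-2\right)^{2} = 441 + 4 = 445$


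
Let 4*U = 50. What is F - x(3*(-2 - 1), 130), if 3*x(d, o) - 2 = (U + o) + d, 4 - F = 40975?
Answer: -246097/6 ≈ -41016.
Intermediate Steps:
F = -40971 (F = 4 - 1*40975 = 4 - 40975 = -40971)
U = 25/2 (U = (¼)*50 = 25/2 ≈ 12.500)
x(d, o) = 29/6 + d/3 + o/3 (x(d, o) = ⅔ + ((25/2 + o) + d)/3 = ⅔ + (25/2 + d + o)/3 = ⅔ + (25/6 + d/3 + o/3) = 29/6 + d/3 + o/3)
F - x(3*(-2 - 1), 130) = -40971 - (29/6 + (3*(-2 - 1))/3 + (⅓)*130) = -40971 - (29/6 + (3*(-3))/3 + 130/3) = -40971 - (29/6 + (⅓)*(-9) + 130/3) = -40971 - (29/6 - 3 + 130/3) = -40971 - 1*271/6 = -40971 - 271/6 = -246097/6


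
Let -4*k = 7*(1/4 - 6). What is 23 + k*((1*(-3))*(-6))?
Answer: 1633/8 ≈ 204.13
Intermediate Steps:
k = 161/16 (k = -7*(1/4 - 6)/4 = -7*(-23)/(4*4) = -1/4*(-161/4) = 161/16 ≈ 10.063)
23 + k*((1*(-3))*(-6)) = 23 + 161*((1*(-3))*(-6))/16 = 23 + 161*(-3*(-6))/16 = 23 + (161/16)*18 = 23 + 1449/8 = 1633/8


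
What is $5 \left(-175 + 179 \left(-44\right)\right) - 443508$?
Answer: $-483763$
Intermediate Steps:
$5 \left(-175 + 179 \left(-44\right)\right) - 443508 = 5 \left(-175 - 7876\right) - 443508 = 5 \left(-8051\right) - 443508 = -40255 - 443508 = -483763$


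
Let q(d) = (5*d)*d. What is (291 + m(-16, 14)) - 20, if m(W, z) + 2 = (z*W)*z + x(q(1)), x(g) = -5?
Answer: -2872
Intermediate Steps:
q(d) = 5*d**2
m(W, z) = -7 + W*z**2 (m(W, z) = -2 + ((z*W)*z - 5) = -2 + ((W*z)*z - 5) = -2 + (W*z**2 - 5) = -2 + (-5 + W*z**2) = -7 + W*z**2)
(291 + m(-16, 14)) - 20 = (291 + (-7 - 16*14**2)) - 20 = (291 + (-7 - 16*196)) - 20 = (291 + (-7 - 3136)) - 20 = (291 - 3143) - 20 = -2852 - 20 = -2872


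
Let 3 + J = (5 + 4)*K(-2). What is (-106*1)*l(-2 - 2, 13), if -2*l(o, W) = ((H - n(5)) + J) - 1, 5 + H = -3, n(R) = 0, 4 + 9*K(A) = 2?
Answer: -742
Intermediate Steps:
K(A) = -2/9 (K(A) = -4/9 + (⅑)*2 = -4/9 + 2/9 = -2/9)
H = -8 (H = -5 - 3 = -8)
J = -5 (J = -3 + (5 + 4)*(-2/9) = -3 + 9*(-2/9) = -3 - 2 = -5)
l(o, W) = 7 (l(o, W) = -(((-8 - 1*0) - 5) - 1)/2 = -(((-8 + 0) - 5) - 1)/2 = -((-8 - 5) - 1)/2 = -(-13 - 1)/2 = -½*(-14) = 7)
(-106*1)*l(-2 - 2, 13) = -106*1*7 = -106*7 = -742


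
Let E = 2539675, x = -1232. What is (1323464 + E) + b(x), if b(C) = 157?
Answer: 3863296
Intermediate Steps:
(1323464 + E) + b(x) = (1323464 + 2539675) + 157 = 3863139 + 157 = 3863296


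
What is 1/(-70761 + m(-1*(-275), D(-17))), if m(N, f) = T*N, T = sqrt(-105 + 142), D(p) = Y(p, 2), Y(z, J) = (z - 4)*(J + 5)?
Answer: -70761/5004320996 - 275*sqrt(37)/5004320996 ≈ -1.4474e-5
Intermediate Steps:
Y(z, J) = (-4 + z)*(5 + J)
D(p) = -28 + 7*p (D(p) = -20 - 4*2 + 5*p + 2*p = -20 - 8 + 5*p + 2*p = -28 + 7*p)
T = sqrt(37) ≈ 6.0828
m(N, f) = N*sqrt(37) (m(N, f) = sqrt(37)*N = N*sqrt(37))
1/(-70761 + m(-1*(-275), D(-17))) = 1/(-70761 + (-1*(-275))*sqrt(37)) = 1/(-70761 + 275*sqrt(37))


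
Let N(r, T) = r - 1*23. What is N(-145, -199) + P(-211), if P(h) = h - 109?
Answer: -488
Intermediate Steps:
P(h) = -109 + h
N(r, T) = -23 + r (N(r, T) = r - 23 = -23 + r)
N(-145, -199) + P(-211) = (-23 - 145) + (-109 - 211) = -168 - 320 = -488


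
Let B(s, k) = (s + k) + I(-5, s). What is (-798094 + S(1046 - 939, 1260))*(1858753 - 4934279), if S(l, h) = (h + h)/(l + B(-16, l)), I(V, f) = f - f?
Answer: 26999716748244/11 ≈ 2.4545e+12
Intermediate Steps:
I(V, f) = 0
B(s, k) = k + s (B(s, k) = (s + k) + 0 = (k + s) + 0 = k + s)
S(l, h) = 2*h/(-16 + 2*l) (S(l, h) = (h + h)/(l + (l - 16)) = (2*h)/(l + (-16 + l)) = (2*h)/(-16 + 2*l) = 2*h/(-16 + 2*l))
(-798094 + S(1046 - 939, 1260))*(1858753 - 4934279) = (-798094 + 1260/(-8 + (1046 - 939)))*(1858753 - 4934279) = (-798094 + 1260/(-8 + 107))*(-3075526) = (-798094 + 1260/99)*(-3075526) = (-798094 + 1260*(1/99))*(-3075526) = (-798094 + 140/11)*(-3075526) = -8778894/11*(-3075526) = 26999716748244/11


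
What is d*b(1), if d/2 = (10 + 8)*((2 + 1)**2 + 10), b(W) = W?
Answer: 684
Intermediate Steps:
d = 684 (d = 2*((10 + 8)*((2 + 1)**2 + 10)) = 2*(18*(3**2 + 10)) = 2*(18*(9 + 10)) = 2*(18*19) = 2*342 = 684)
d*b(1) = 684*1 = 684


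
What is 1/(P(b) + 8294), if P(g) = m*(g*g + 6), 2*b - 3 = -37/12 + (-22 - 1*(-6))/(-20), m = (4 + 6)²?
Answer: 144/1282585 ≈ 0.00011227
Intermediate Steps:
m = 100 (m = 10² = 100)
b = 43/120 (b = 3/2 + (-37/12 + (-22 - 1*(-6))/(-20))/2 = 3/2 + (-37*1/12 + (-22 + 6)*(-1/20))/2 = 3/2 + (-37/12 - 16*(-1/20))/2 = 3/2 + (-37/12 + ⅘)/2 = 3/2 + (½)*(-137/60) = 3/2 - 137/120 = 43/120 ≈ 0.35833)
P(g) = 600 + 100*g² (P(g) = 100*(g*g + 6) = 100*(g² + 6) = 100*(6 + g²) = 600 + 100*g²)
1/(P(b) + 8294) = 1/((600 + 100*(43/120)²) + 8294) = 1/((600 + 100*(1849/14400)) + 8294) = 1/((600 + 1849/144) + 8294) = 1/(88249/144 + 8294) = 1/(1282585/144) = 144/1282585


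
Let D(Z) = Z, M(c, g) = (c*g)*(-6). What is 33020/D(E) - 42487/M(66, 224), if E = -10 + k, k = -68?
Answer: -37508873/88704 ≈ -422.85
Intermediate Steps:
M(c, g) = -6*c*g
E = -78 (E = -10 - 68 = -78)
33020/D(E) - 42487/M(66, 224) = 33020/(-78) - 42487/((-6*66*224)) = 33020*(-1/78) - 42487/(-88704) = -1270/3 - 42487*(-1/88704) = -1270/3 + 42487/88704 = -37508873/88704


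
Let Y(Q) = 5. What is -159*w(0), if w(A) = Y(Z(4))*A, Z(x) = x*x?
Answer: 0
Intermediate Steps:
Z(x) = x**2
w(A) = 5*A
-159*w(0) = -795*0 = -159*0 = 0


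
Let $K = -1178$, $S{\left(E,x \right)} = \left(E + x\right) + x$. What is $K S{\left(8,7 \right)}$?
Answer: $-25916$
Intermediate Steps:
$S{\left(E,x \right)} = E + 2 x$
$K S{\left(8,7 \right)} = - 1178 \left(8 + 2 \cdot 7\right) = - 1178 \left(8 + 14\right) = \left(-1178\right) 22 = -25916$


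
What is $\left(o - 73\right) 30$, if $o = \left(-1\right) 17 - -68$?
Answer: $-660$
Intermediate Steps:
$o = 51$ ($o = -17 + 68 = 51$)
$\left(o - 73\right) 30 = \left(51 - 73\right) 30 = \left(-22\right) 30 = -660$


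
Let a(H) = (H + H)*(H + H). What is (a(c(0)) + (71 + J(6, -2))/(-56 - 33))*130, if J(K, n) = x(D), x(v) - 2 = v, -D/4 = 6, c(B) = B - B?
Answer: -6370/89 ≈ -71.573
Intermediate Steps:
c(B) = 0
D = -24 (D = -4*6 = -24)
a(H) = 4*H² (a(H) = (2*H)*(2*H) = 4*H²)
x(v) = 2 + v
J(K, n) = -22 (J(K, n) = 2 - 24 = -22)
(a(c(0)) + (71 + J(6, -2))/(-56 - 33))*130 = (4*0² + (71 - 22)/(-56 - 33))*130 = (4*0 + 49/(-89))*130 = (0 + 49*(-1/89))*130 = (0 - 49/89)*130 = -49/89*130 = -6370/89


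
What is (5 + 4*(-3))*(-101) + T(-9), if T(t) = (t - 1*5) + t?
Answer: 684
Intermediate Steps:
T(t) = -5 + 2*t (T(t) = (t - 5) + t = (-5 + t) + t = -5 + 2*t)
(5 + 4*(-3))*(-101) + T(-9) = (5 + 4*(-3))*(-101) + (-5 + 2*(-9)) = (5 - 12)*(-101) + (-5 - 18) = -7*(-101) - 23 = 707 - 23 = 684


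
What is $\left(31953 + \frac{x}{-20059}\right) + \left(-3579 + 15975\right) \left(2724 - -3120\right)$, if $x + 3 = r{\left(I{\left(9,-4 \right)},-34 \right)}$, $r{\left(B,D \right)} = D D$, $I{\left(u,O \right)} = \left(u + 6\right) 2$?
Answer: $\frac{1453759515290}{20059} \approx 7.2474 \cdot 10^{7}$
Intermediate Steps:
$I{\left(u,O \right)} = 12 + 2 u$ ($I{\left(u,O \right)} = \left(6 + u\right) 2 = 12 + 2 u$)
$r{\left(B,D \right)} = D^{2}$
$x = 1153$ ($x = -3 + \left(-34\right)^{2} = -3 + 1156 = 1153$)
$\left(31953 + \frac{x}{-20059}\right) + \left(-3579 + 15975\right) \left(2724 - -3120\right) = \left(31953 + \frac{1153}{-20059}\right) + \left(-3579 + 15975\right) \left(2724 - -3120\right) = \left(31953 + 1153 \left(- \frac{1}{20059}\right)\right) + 12396 \left(2724 + 3120\right) = \left(31953 - \frac{1153}{20059}\right) + 12396 \cdot 5844 = \frac{640944074}{20059} + 72442224 = \frac{1453759515290}{20059}$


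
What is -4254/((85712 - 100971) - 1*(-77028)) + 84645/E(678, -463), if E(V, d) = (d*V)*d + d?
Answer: -613055235621/8977612640911 ≈ -0.068287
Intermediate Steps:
E(V, d) = d + V*d² (E(V, d) = (V*d)*d + d = V*d² + d = d + V*d²)
-4254/((85712 - 100971) - 1*(-77028)) + 84645/E(678, -463) = -4254/((85712 - 100971) - 1*(-77028)) + 84645/((-463*(1 + 678*(-463)))) = -4254/(-15259 + 77028) + 84645/((-463*(1 - 313914))) = -4254/61769 + 84645/((-463*(-313913))) = -4254*1/61769 + 84645/145341719 = -4254/61769 + 84645*(1/145341719) = -4254/61769 + 84645/145341719 = -613055235621/8977612640911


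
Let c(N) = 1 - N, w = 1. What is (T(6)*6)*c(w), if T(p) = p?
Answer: 0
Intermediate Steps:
(T(6)*6)*c(w) = (6*6)*(1 - 1*1) = 36*(1 - 1) = 36*0 = 0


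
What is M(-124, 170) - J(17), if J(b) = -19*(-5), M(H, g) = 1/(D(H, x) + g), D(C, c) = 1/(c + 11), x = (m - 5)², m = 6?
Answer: -193883/2041 ≈ -94.994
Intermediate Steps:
x = 1 (x = (6 - 5)² = 1² = 1)
D(C, c) = 1/(11 + c)
M(H, g) = 1/(1/12 + g) (M(H, g) = 1/(1/(11 + 1) + g) = 1/(1/12 + g))
J(b) = 95
M(-124, 170) - J(17) = 12/(1 + 12*170) - 1*95 = 12/(1 + 2040) - 95 = 12/2041 - 95 = -193883/2041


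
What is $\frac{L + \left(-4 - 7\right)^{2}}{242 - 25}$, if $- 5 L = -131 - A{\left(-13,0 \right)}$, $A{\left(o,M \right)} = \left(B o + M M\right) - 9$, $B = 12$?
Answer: $\frac{571}{1085} \approx 0.52627$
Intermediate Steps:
$A{\left(o,M \right)} = -9 + M^{2} + 12 o$ ($A{\left(o,M \right)} = \left(12 o + M M\right) - 9 = \left(12 o + M^{2}\right) - 9 = \left(M^{2} + 12 o\right) - 9 = -9 + M^{2} + 12 o$)
$L = - \frac{34}{5}$ ($L = - \frac{-131 - \left(-9 + 0^{2} + 12 \left(-13\right)\right)}{5} = - \frac{-131 - \left(-9 + 0 - 156\right)}{5} = - \frac{-131 - -165}{5} = - \frac{-131 + 165}{5} = \left(- \frac{1}{5}\right) 34 = - \frac{34}{5} \approx -6.8$)
$\frac{L + \left(-4 - 7\right)^{2}}{242 - 25} = \frac{- \frac{34}{5} + \left(-4 - 7\right)^{2}}{242 - 25} = \frac{- \frac{34}{5} + \left(-11\right)^{2}}{217} = \left(- \frac{34}{5} + 121\right) \frac{1}{217} = \frac{571}{5} \cdot \frac{1}{217} = \frac{571}{1085}$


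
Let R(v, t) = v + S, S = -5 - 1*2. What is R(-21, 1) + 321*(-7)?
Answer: -2275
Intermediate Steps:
S = -7 (S = -5 - 2 = -7)
R(v, t) = -7 + v (R(v, t) = v - 7 = -7 + v)
R(-21, 1) + 321*(-7) = (-7 - 21) + 321*(-7) = -28 - 2247 = -2275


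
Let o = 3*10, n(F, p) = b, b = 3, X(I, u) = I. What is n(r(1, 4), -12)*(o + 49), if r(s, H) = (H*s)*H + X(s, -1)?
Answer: 237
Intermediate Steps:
r(s, H) = s + s*H**2 (r(s, H) = (H*s)*H + s = s*H**2 + s = s + s*H**2)
n(F, p) = 3
o = 30
n(r(1, 4), -12)*(o + 49) = 3*(30 + 49) = 3*79 = 237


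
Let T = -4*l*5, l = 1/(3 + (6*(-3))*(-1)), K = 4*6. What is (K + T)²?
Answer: 234256/441 ≈ 531.19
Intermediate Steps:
K = 24
l = 1/21 (l = 1/(3 - 18*(-1)) = 1/(3 + 18) = 1/21 ≈ 0.047619)
T = -20/21 (T = -4*1/21*5 = -4/21*5 = -20/21 ≈ -0.95238)
(K + T)² = (24 - 20/21)² = (484/21)² = 234256/441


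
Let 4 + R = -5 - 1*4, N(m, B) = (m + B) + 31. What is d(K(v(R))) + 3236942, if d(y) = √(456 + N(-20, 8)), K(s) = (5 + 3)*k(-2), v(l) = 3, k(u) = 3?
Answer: 3236942 + 5*√19 ≈ 3.2370e+6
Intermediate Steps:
N(m, B) = 31 + B + m (N(m, B) = (B + m) + 31 = 31 + B + m)
R = -13 (R = -4 + (-5 - 1*4) = -4 + (-5 - 4) = -4 - 9 = -13)
K(s) = 24 (K(s) = (5 + 3)*3 = 8*3 = 24)
d(y) = 5*√19 (d(y) = √(456 + (31 + 8 - 20)) = √(456 + 19) = √475 = 5*√19)
d(K(v(R))) + 3236942 = 5*√19 + 3236942 = 3236942 + 5*√19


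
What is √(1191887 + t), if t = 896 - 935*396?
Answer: 13*√4867 ≈ 906.93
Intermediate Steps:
t = -369364 (t = 896 - 370260 = -369364)
√(1191887 + t) = √(1191887 - 369364) = √822523 = 13*√4867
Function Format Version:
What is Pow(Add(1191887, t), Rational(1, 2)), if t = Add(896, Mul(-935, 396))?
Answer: Mul(13, Pow(4867, Rational(1, 2))) ≈ 906.93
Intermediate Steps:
t = -369364 (t = Add(896, -370260) = -369364)
Pow(Add(1191887, t), Rational(1, 2)) = Pow(Add(1191887, -369364), Rational(1, 2)) = Pow(822523, Rational(1, 2)) = Mul(13, Pow(4867, Rational(1, 2)))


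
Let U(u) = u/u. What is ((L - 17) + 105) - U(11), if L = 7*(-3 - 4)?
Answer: 38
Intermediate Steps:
L = -49 (L = 7*(-7) = -49)
U(u) = 1
((L - 17) + 105) - U(11) = ((-49 - 17) + 105) - 1*1 = (-66 + 105) - 1 = 39 - 1 = 38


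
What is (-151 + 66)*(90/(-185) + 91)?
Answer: -284665/37 ≈ -7693.6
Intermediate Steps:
(-151 + 66)*(90/(-185) + 91) = -85*(90*(-1/185) + 91) = -85*(-18/37 + 91) = -85*3349/37 = -284665/37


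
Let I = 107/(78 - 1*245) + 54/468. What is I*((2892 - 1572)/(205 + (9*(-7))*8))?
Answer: 1505460/649129 ≈ 2.3192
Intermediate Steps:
I = -2281/4342 (I = 107/(78 - 245) + 54*(1/468) = 107/(-167) + 3/26 = 107*(-1/167) + 3/26 = -107/167 + 3/26 = -2281/4342 ≈ -0.52533)
I*((2892 - 1572)/(205 + (9*(-7))*8)) = -2281*(2892 - 1572)/(4342*(205 + (9*(-7))*8)) = -1505460/(2171*(205 - 63*8)) = -1505460/(2171*(205 - 504)) = -1505460/(2171*(-299)) = -1505460*(-1)/(2171*299) = -2281/4342*(-1320/299) = 1505460/649129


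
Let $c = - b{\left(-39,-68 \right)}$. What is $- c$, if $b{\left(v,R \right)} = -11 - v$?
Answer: $28$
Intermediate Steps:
$c = -28$ ($c = - (-11 - -39) = - (-11 + 39) = \left(-1\right) 28 = -28$)
$- c = \left(-1\right) \left(-28\right) = 28$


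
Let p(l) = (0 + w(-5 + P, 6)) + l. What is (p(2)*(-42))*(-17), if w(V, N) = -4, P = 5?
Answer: -1428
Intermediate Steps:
p(l) = -4 + l (p(l) = (0 - 4) + l = -4 + l)
(p(2)*(-42))*(-17) = ((-4 + 2)*(-42))*(-17) = -2*(-42)*(-17) = 84*(-17) = -1428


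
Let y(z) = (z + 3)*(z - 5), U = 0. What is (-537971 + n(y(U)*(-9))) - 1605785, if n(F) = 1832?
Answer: -2141924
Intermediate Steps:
y(z) = (-5 + z)*(3 + z) (y(z) = (3 + z)*(-5 + z) = (-5 + z)*(3 + z))
(-537971 + n(y(U)*(-9))) - 1605785 = (-537971 + 1832) - 1605785 = -536139 - 1605785 = -2141924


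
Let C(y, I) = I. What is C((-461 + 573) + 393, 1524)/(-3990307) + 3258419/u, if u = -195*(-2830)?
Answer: 13001251125233/2202050917950 ≈ 5.9042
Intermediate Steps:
u = 551850
C((-461 + 573) + 393, 1524)/(-3990307) + 3258419/u = 1524/(-3990307) + 3258419/551850 = 1524*(-1/3990307) + 3258419*(1/551850) = -1524/3990307 + 3258419/551850 = 13001251125233/2202050917950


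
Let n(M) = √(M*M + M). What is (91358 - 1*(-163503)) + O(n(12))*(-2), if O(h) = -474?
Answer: 255809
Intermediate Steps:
n(M) = √(M + M²) (n(M) = √(M² + M) = √(M + M²))
(91358 - 1*(-163503)) + O(n(12))*(-2) = (91358 - 1*(-163503)) - 474*(-2) = (91358 + 163503) + 948 = 254861 + 948 = 255809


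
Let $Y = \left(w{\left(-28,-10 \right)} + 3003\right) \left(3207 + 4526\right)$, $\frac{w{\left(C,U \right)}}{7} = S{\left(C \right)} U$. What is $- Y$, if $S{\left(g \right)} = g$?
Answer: $-38378879$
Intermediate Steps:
$w{\left(C,U \right)} = 7 C U$
$Y = 38378879$ ($Y = \left(7 \left(-28\right) \left(-10\right) + 3003\right) \left(3207 + 4526\right) = \left(1960 + 3003\right) 7733 = 4963 \cdot 7733 = 38378879$)
$- Y = \left(-1\right) 38378879 = -38378879$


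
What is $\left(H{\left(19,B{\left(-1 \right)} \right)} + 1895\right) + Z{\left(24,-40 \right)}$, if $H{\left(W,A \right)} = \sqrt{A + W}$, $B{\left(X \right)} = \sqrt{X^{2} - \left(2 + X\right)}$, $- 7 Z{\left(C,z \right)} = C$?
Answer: $\frac{13241}{7} + \sqrt{19} \approx 1895.9$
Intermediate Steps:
$Z{\left(C,z \right)} = - \frac{C}{7}$
$B{\left(X \right)} = \sqrt{-2 + X^{2} - X}$
$\left(H{\left(19,B{\left(-1 \right)} \right)} + 1895\right) + Z{\left(24,-40 \right)} = \left(\sqrt{\sqrt{-2 + \left(-1\right)^{2} - -1} + 19} + 1895\right) - \frac{24}{7} = \left(\sqrt{\sqrt{-2 + 1 + 1} + 19} + 1895\right) - \frac{24}{7} = \left(\sqrt{\sqrt{0} + 19} + 1895\right) - \frac{24}{7} = \left(\sqrt{0 + 19} + 1895\right) - \frac{24}{7} = \left(\sqrt{19} + 1895\right) - \frac{24}{7} = \left(1895 + \sqrt{19}\right) - \frac{24}{7} = \frac{13241}{7} + \sqrt{19}$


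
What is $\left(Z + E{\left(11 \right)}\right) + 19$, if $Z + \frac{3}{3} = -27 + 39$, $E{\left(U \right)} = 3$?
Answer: $33$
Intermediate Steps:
$Z = 11$ ($Z = -1 + \left(-27 + 39\right) = -1 + 12 = 11$)
$\left(Z + E{\left(11 \right)}\right) + 19 = \left(11 + 3\right) + 19 = 14 + 19 = 33$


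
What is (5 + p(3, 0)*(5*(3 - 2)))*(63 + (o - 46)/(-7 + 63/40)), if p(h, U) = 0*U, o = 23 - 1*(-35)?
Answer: 65955/217 ≈ 303.94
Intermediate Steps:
o = 58 (o = 23 + 35 = 58)
p(h, U) = 0
(5 + p(3, 0)*(5*(3 - 2)))*(63 + (o - 46)/(-7 + 63/40)) = (5 + 0*(5*(3 - 2)))*(63 + (58 - 46)/(-7 + 63/40)) = (5 + 0*(5*1))*(63 + 12/(-7 + 63*(1/40))) = (5 + 0*5)*(63 + 12/(-7 + 63/40)) = (5 + 0)*(63 + 12/(-217/40)) = 5*(63 + 12*(-40/217)) = 5*(63 - 480/217) = 5*(13191/217) = 65955/217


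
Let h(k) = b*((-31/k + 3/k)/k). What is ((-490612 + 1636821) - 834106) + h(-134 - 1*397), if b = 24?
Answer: 29333624437/93987 ≈ 3.1210e+5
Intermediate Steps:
h(k) = -672/k² (h(k) = 24*((-31/k + 3/k)/k) = 24*((-28/k)/k) = 24*(-28/k²) = -672/k²)
((-490612 + 1636821) - 834106) + h(-134 - 1*397) = ((-490612 + 1636821) - 834106) - 672/(-134 - 1*397)² = (1146209 - 834106) - 672/(-134 - 397)² = 312103 - 672/(-531)² = 312103 - 672*1/281961 = 312103 - 224/93987 = 29333624437/93987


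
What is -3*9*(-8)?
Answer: 216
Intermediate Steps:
-3*9*(-8) = -27*(-8) = 216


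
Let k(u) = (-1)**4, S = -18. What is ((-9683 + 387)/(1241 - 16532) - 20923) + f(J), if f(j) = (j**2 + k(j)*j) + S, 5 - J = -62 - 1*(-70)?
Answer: -320107789/15291 ≈ -20934.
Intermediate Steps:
k(u) = 1
J = -3 (J = 5 - (-62 - 1*(-70)) = 5 - (-62 + 70) = 5 - 1*8 = 5 - 8 = -3)
f(j) = -18 + j + j**2 (f(j) = (j**2 + 1*j) - 18 = (j**2 + j) - 18 = (j + j**2) - 18 = -18 + j + j**2)
((-9683 + 387)/(1241 - 16532) - 20923) + f(J) = ((-9683 + 387)/(1241 - 16532) - 20923) + (-18 - 3 + (-3)**2) = (-9296/(-15291) - 20923) + (-18 - 3 + 9) = (-9296*(-1/15291) - 20923) - 12 = (9296/15291 - 20923) - 12 = -319924297/15291 - 12 = -320107789/15291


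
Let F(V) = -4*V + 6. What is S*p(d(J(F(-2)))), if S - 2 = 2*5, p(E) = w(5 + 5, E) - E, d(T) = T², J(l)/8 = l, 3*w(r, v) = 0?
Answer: -150528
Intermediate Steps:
w(r, v) = 0 (w(r, v) = (⅓)*0 = 0)
F(V) = 6 - 4*V
J(l) = 8*l
p(E) = -E (p(E) = 0 - E = -E)
S = 12 (S = 2 + 2*5 = 2 + 10 = 12)
S*p(d(J(F(-2)))) = 12*(-(8*(6 - 4*(-2)))²) = 12*(-(8*(6 + 8))²) = 12*(-(8*14)²) = 12*(-1*112²) = 12*(-1*12544) = 12*(-12544) = -150528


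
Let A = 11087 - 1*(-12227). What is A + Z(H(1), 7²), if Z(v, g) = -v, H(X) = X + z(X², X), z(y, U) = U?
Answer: 23312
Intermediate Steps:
A = 23314 (A = 11087 + 12227 = 23314)
H(X) = 2*X (H(X) = X + X = 2*X)
A + Z(H(1), 7²) = 23314 - 2 = 23312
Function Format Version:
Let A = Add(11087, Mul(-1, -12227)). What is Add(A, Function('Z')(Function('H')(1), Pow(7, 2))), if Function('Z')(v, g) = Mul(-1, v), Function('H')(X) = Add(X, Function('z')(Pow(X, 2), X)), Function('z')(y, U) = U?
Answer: 23312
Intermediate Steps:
A = 23314 (A = Add(11087, 12227) = 23314)
Function('H')(X) = Mul(2, X) (Function('H')(X) = Add(X, X) = Mul(2, X))
Add(A, Function('Z')(Function('H')(1), Pow(7, 2))) = Add(23314, Mul(-1, Mul(2, 1))) = Add(23314, Mul(-1, 2)) = Add(23314, -2) = 23312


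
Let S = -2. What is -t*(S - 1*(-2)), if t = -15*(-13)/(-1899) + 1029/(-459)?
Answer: 0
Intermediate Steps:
t = -75688/32283 (t = 195*(-1/1899) + 1029*(-1/459) = -65/633 - 343/153 = -75688/32283 ≈ -2.3445)
-t*(S - 1*(-2)) = -(-75688)*(-2 - 1*(-2))/32283 = -(-75688)*(-2 + 2)/32283 = -(-75688)*0/32283 = -1*0 = 0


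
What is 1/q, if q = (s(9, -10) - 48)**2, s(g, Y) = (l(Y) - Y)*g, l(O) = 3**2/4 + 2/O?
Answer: 400/1461681 ≈ 0.00027366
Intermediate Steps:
l(O) = 9/4 + 2/O (l(O) = 9*(1/4) + 2/O = 9/4 + 2/O)
s(g, Y) = g*(9/4 - Y + 2/Y) (s(g, Y) = ((9/4 + 2/Y) - Y)*g = (9/4 - Y + 2/Y)*g = g*(9/4 - Y + 2/Y))
q = 1461681/400 (q = ((1/4)*9*(8 - 10*(9 - 4*(-10)))/(-10) - 48)**2 = ((1/4)*9*(-1/10)*(8 - 10*(9 + 40)) - 48)**2 = ((1/4)*9*(-1/10)*(8 - 10*49) - 48)**2 = ((1/4)*9*(-1/10)*(8 - 490) - 48)**2 = ((1/4)*9*(-1/10)*(-482) - 48)**2 = (2169/20 - 48)**2 = (1209/20)**2 = 1461681/400 ≈ 3654.2)
1/q = 1/(1461681/400) = 400/1461681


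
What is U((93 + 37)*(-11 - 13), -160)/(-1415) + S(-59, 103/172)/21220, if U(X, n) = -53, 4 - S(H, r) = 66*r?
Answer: 18479587/516452360 ≈ 0.035782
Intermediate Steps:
S(H, r) = 4 - 66*r
U((93 + 37)*(-11 - 13), -160)/(-1415) + S(-59, 103/172)/21220 = -53/(-1415) + (4 - 6798/172)/21220 = -53*(-1/1415) + (4 - 6798/172)*(1/21220) = 53/1415 + (4 - 66*103/172)*(1/21220) = 53/1415 + (4 - 3399/86)*(1/21220) = 53/1415 - 3055/86*1/21220 = 53/1415 - 611/364984 = 18479587/516452360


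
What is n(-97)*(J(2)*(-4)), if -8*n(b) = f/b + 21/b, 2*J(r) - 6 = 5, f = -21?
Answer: 0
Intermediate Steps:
J(r) = 11/2 (J(r) = 3 + (½)*5 = 3 + 5/2 = 11/2)
n(b) = 0 (n(b) = -(-21/b + 21/b)/8 = -⅛*0 = 0)
n(-97)*(J(2)*(-4)) = 0*((11/2)*(-4)) = 0*(-22) = 0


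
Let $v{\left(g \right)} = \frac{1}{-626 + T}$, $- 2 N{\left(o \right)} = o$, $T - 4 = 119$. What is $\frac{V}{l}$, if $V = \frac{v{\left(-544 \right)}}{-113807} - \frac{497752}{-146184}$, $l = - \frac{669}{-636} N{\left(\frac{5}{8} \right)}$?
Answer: $- \frac{12081360203041024}{1166330632197795} \approx -10.358$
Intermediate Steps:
$T = 123$ ($T = 4 + 119 = 123$)
$N{\left(o \right)} = - \frac{o}{2}$
$v{\left(g \right)} = - \frac{1}{503}$ ($v{\left(g \right)} = \frac{1}{-626 + 123} = \frac{1}{-503} = - \frac{1}{503}$)
$l = - \frac{1115}{3392}$ ($l = - \frac{669}{-636} \left(- \frac{5 \cdot \frac{1}{8}}{2}\right) = \left(-669\right) \left(- \frac{1}{636}\right) \left(- \frac{5 \cdot \frac{1}{8}}{2}\right) = \frac{223 \left(\left(- \frac{1}{2}\right) \frac{5}{8}\right)}{212} = \frac{223}{212} \left(- \frac{5}{16}\right) = - \frac{1115}{3392} \approx -0.32871$)
$V = \frac{3561721757972}{1046036441433}$ ($V = - \frac{1}{503 \left(-113807\right)} - \frac{497752}{-146184} = \left(- \frac{1}{503}\right) \left(- \frac{1}{113807}\right) - - \frac{62219}{18273} = \frac{1}{57244921} + \frac{62219}{18273} = \frac{3561721757972}{1046036441433} \approx 3.405$)
$\frac{V}{l} = \frac{3561721757972}{1046036441433 \left(- \frac{1115}{3392}\right)} = \frac{3561721757972}{1046036441433} \left(- \frac{3392}{1115}\right) = - \frac{12081360203041024}{1166330632197795}$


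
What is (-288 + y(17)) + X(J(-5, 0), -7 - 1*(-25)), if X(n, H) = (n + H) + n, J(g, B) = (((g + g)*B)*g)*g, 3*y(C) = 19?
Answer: -791/3 ≈ -263.67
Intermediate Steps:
y(C) = 19/3 (y(C) = (1/3)*19 = 19/3)
J(g, B) = 2*B*g**3 (J(g, B) = (((2*g)*B)*g)*g = ((2*B*g)*g)*g = (2*B*g**2)*g = 2*B*g**3)
X(n, H) = H + 2*n (X(n, H) = (H + n) + n = H + 2*n)
(-288 + y(17)) + X(J(-5, 0), -7 - 1*(-25)) = (-288 + 19/3) + ((-7 - 1*(-25)) + 2*(2*0*(-5)**3)) = -845/3 + ((-7 + 25) + 2*(2*0*(-125))) = -845/3 + (18 + 2*0) = -845/3 + (18 + 0) = -845/3 + 18 = -791/3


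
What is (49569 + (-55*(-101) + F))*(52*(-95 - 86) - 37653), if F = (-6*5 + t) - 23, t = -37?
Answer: -2590175210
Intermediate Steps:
F = -90 (F = (-6*5 - 37) - 23 = (-30 - 37) - 23 = -67 - 23 = -90)
(49569 + (-55*(-101) + F))*(52*(-95 - 86) - 37653) = (49569 + (-55*(-101) - 90))*(52*(-95 - 86) - 37653) = (49569 + (5555 - 90))*(52*(-181) - 37653) = (49569 + 5465)*(-9412 - 37653) = 55034*(-47065) = -2590175210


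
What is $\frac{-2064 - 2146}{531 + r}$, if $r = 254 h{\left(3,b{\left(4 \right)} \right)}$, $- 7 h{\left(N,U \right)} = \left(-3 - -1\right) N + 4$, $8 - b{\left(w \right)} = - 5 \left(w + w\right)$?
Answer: $- \frac{5894}{845} \approx -6.9752$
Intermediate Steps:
$b{\left(w \right)} = 8 + 10 w$ ($b{\left(w \right)} = 8 - - 5 \left(w + w\right) = 8 - - 5 \cdot 2 w = 8 - - 10 w = 8 + 10 w$)
$h{\left(N,U \right)} = - \frac{4}{7} + \frac{2 N}{7}$ ($h{\left(N,U \right)} = - \frac{\left(-3 - -1\right) N + 4}{7} = - \frac{\left(-3 + 1\right) N + 4}{7} = - \frac{- 2 N + 4}{7} = - \frac{4 - 2 N}{7} = - \frac{4}{7} + \frac{2 N}{7}$)
$r = \frac{508}{7}$ ($r = 254 \left(- \frac{4}{7} + \frac{2}{7} \cdot 3\right) = 254 \left(- \frac{4}{7} + \frac{6}{7}\right) = 254 \cdot \frac{2}{7} = \frac{508}{7} \approx 72.571$)
$\frac{-2064 - 2146}{531 + r} = \frac{-2064 - 2146}{531 + \frac{508}{7}} = - \frac{4210}{\frac{4225}{7}} = \left(-4210\right) \frac{7}{4225} = - \frac{5894}{845}$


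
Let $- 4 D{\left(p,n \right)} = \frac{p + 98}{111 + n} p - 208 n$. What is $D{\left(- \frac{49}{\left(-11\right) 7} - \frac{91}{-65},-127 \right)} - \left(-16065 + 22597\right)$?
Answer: $- \frac{79453543}{6050} \approx -13133.0$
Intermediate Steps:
$D{\left(p,n \right)} = 52 n - \frac{p \left(98 + p\right)}{4 \left(111 + n\right)}$ ($D{\left(p,n \right)} = - \frac{\frac{p + 98}{111 + n} p - 208 n}{4} = - \frac{\frac{98 + p}{111 + n} p - 208 n}{4} = - \frac{\frac{p \left(98 + p\right)}{111 + n} - 208 n}{4} = - \frac{- 208 n + \frac{p \left(98 + p\right)}{111 + n}}{4} = 52 n - \frac{p \left(98 + p\right)}{4 \left(111 + n\right)}$)
$D{\left(- \frac{49}{\left(-11\right) 7} - \frac{91}{-65},-127 \right)} - \left(-16065 + 22597\right) = \frac{- \left(- \frac{49}{\left(-11\right) 7} - \frac{91}{-65}\right)^{2} - 98 \left(- \frac{49}{\left(-11\right) 7} - \frac{91}{-65}\right) + 208 \left(-127\right)^{2} + 23088 \left(-127\right)}{4 \left(111 - 127\right)} - \left(-16065 + 22597\right) = \frac{- \left(- \frac{49}{-77} - - \frac{7}{5}\right)^{2} - 98 \left(- \frac{49}{-77} - - \frac{7}{5}\right) + 208 \cdot 16129 - 2932176}{4 \left(-16\right)} - 6532 = \frac{1}{4} \left(- \frac{1}{16}\right) \left(- \left(\left(-49\right) \left(- \frac{1}{77}\right) + \frac{7}{5}\right)^{2} - 98 \left(\left(-49\right) \left(- \frac{1}{77}\right) + \frac{7}{5}\right) + 3354832 - 2932176\right) - 6532 = \frac{1}{4} \left(- \frac{1}{16}\right) \left(- \left(\frac{7}{11} + \frac{7}{5}\right)^{2} - 98 \left(\frac{7}{11} + \frac{7}{5}\right) + 3354832 - 2932176\right) - 6532 = \frac{1}{4} \left(- \frac{1}{16}\right) \left(- \left(\frac{112}{55}\right)^{2} - \frac{10976}{55} + 3354832 - 2932176\right) - 6532 = \frac{1}{4} \left(- \frac{1}{16}\right) \left(\left(-1\right) \frac{12544}{3025} - \frac{10976}{55} + 3354832 - 2932176\right) - 6532 = \frac{1}{4} \left(- \frac{1}{16}\right) \left(- \frac{12544}{3025} - \frac{10976}{55} + 3354832 - 2932176\right) - 6532 = \frac{1}{4} \left(- \frac{1}{16}\right) \frac{1277918176}{3025} - 6532 = - \frac{39934943}{6050} - 6532 = - \frac{79453543}{6050}$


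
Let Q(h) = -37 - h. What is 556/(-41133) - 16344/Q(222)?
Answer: 672133748/10653447 ≈ 63.091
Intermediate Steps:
556/(-41133) - 16344/Q(222) = 556/(-41133) - 16344/(-37 - 1*222) = 556*(-1/41133) - 16344/(-37 - 222) = -556/41133 - 16344/(-259) = -556/41133 - 16344*(-1/259) = -556/41133 + 16344/259 = 672133748/10653447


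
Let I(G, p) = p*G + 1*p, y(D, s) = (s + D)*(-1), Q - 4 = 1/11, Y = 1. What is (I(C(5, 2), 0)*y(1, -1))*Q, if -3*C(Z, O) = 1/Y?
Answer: 0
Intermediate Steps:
Q = 45/11 (Q = 4 + 1/11 = 45/11 ≈ 4.0909)
C(Z, O) = -⅓ (C(Z, O) = -⅓/1 = -⅓*1 = -⅓)
y(D, s) = -D - s (y(D, s) = (D + s)*(-1) = -D - s)
I(G, p) = p + G*p (I(G, p) = G*p + p = p + G*p)
(I(C(5, 2), 0)*y(1, -1))*Q = ((0*(1 - ⅓))*(-1*1 - 1*(-1)))*(45/11) = ((0*(⅔))*(-1 + 1))*(45/11) = (0*0)*(45/11) = 0*(45/11) = 0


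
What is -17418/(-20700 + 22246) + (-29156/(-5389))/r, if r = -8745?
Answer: -410449882333/36429020265 ≈ -11.267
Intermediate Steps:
-17418/(-20700 + 22246) + (-29156/(-5389))/r = -17418/(-20700 + 22246) - 29156/(-5389)/(-8745) = -17418/1546 - 29156*(-1/5389)*(-1/8745) = -17418*1/1546 + (29156/5389)*(-1/8745) = -8709/773 - 29156/47126805 = -410449882333/36429020265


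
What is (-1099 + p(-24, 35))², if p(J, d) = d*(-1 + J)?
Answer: 3896676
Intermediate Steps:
(-1099 + p(-24, 35))² = (-1099 + 35*(-1 - 24))² = (-1099 + 35*(-25))² = (-1099 - 875)² = (-1974)² = 3896676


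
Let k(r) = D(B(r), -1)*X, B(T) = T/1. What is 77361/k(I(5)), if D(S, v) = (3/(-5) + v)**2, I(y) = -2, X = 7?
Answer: 1934025/448 ≈ 4317.0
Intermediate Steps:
B(T) = T (B(T) = T*1 = T)
D(S, v) = (-3/5 + v)**2 (D(S, v) = (3*(-1/5) + v)**2 = (-3/5 + v)**2)
k(r) = 448/25 (k(r) = ((-3 + 5*(-1))**2/25)*7 = ((-3 - 5)**2/25)*7 = ((1/25)*(-8)**2)*7 = ((1/25)*64)*7 = (64/25)*7 = 448/25)
77361/k(I(5)) = 77361/(448/25) = 77361*(25/448) = 1934025/448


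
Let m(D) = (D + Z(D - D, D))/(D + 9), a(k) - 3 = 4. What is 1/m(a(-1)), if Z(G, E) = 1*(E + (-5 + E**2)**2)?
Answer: 8/975 ≈ 0.0082051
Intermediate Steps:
a(k) = 7 (a(k) = 3 + 4 = 7)
Z(G, E) = E + (-5 + E**2)**2
m(D) = ((-5 + D**2)**2 + 2*D)/(9 + D) (m(D) = (D + (D + (-5 + D**2)**2))/(D + 9) = ((-5 + D**2)**2 + 2*D)/(9 + D))
1/m(a(-1)) = 1/(((-5 + 7**2)**2 + 2*7)/(9 + 7)) = 1/(((-5 + 49)**2 + 14)/16) = 1/((44**2 + 14)/16) = 1/((1936 + 14)/16) = 1/((1/16)*1950) = 1/(975/8) = 8/975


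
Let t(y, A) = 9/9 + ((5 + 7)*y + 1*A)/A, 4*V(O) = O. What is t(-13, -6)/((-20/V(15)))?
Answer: -21/4 ≈ -5.2500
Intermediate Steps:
V(O) = O/4
t(y, A) = 1 + (A + 12*y)/A (t(y, A) = 9*(⅑) + (12*y + A)/A = 1 + (A + 12*y)/A)
t(-13, -6)/((-20/V(15))) = (2 + 12*(-13)/(-6))/((-20/((¼)*15))) = (2 + 12*(-13)*(-⅙))/((-20/15/4)) = (2 + 26)/((-20*4/15)) = 28/(-16/3) = 28*(-3/16) = -21/4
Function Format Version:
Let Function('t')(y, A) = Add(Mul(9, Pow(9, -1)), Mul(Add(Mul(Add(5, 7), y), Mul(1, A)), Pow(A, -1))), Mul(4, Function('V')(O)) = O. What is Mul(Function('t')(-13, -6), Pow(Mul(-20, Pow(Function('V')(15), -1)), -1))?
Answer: Rational(-21, 4) ≈ -5.2500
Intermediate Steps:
Function('V')(O) = Mul(Rational(1, 4), O)
Function('t')(y, A) = Add(1, Mul(Pow(A, -1), Add(A, Mul(12, y)))) (Function('t')(y, A) = Add(Mul(9, Rational(1, 9)), Mul(Add(Mul(12, y), A), Pow(A, -1))) = Add(1, Mul(Add(A, Mul(12, y)), Pow(A, -1))) = Add(1, Mul(Pow(A, -1), Add(A, Mul(12, y)))))
Mul(Function('t')(-13, -6), Pow(Mul(-20, Pow(Function('V')(15), -1)), -1)) = Mul(Add(2, Mul(12, -13, Pow(-6, -1))), Pow(Mul(-20, Pow(Mul(Rational(1, 4), 15), -1)), -1)) = Mul(Add(2, Mul(12, -13, Rational(-1, 6))), Pow(Mul(-20, Pow(Rational(15, 4), -1)), -1)) = Mul(Add(2, 26), Pow(Mul(-20, Rational(4, 15)), -1)) = Mul(28, Pow(Rational(-16, 3), -1)) = Mul(28, Rational(-3, 16)) = Rational(-21, 4)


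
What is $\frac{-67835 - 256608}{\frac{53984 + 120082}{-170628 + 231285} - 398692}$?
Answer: $\frac{6559913017}{8061095526} \approx 0.81377$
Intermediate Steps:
$\frac{-67835 - 256608}{\frac{53984 + 120082}{-170628 + 231285} - 398692} = - \frac{324443}{\frac{174066}{60657} - 398692} = - \frac{324443}{174066 \cdot \frac{1}{60657} - 398692} = - \frac{324443}{\frac{58022}{20219} - 398692} = - \frac{324443}{- \frac{8061095526}{20219}} = \left(-324443\right) \left(- \frac{20219}{8061095526}\right) = \frac{6559913017}{8061095526}$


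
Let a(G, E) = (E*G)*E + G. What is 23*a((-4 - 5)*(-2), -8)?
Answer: 26910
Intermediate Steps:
a(G, E) = G + G*E**2 (a(G, E) = G*E**2 + G = G + G*E**2)
23*a((-4 - 5)*(-2), -8) = 23*(((-4 - 5)*(-2))*(1 + (-8)**2)) = 23*((-9*(-2))*(1 + 64)) = 23*(18*65) = 23*1170 = 26910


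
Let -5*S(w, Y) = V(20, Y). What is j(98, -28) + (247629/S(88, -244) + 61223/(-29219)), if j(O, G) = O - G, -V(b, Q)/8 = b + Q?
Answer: -29689653923/52360448 ≈ -567.02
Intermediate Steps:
V(b, Q) = -8*Q - 8*b (V(b, Q) = -8*(b + Q) = -8*(Q + b) = -8*Q - 8*b)
S(w, Y) = 32 + 8*Y/5 (S(w, Y) = -(-8*Y - 8*20)/5 = -(-8*Y - 160)/5 = -(-160 - 8*Y)/5 = 32 + 8*Y/5)
j(98, -28) + (247629/S(88, -244) + 61223/(-29219)) = (98 - 1*(-28)) + (247629/(32 + (8/5)*(-244)) + 61223/(-29219)) = (98 + 28) + (247629/(32 - 1952/5) + 61223*(-1/29219)) = 126 + (247629/(-1792/5) - 61223/29219) = 126 + (247629*(-5/1792) - 61223/29219) = 126 + (-1238145/1792 - 61223/29219) = 126 - 36287070371/52360448 = -29689653923/52360448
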